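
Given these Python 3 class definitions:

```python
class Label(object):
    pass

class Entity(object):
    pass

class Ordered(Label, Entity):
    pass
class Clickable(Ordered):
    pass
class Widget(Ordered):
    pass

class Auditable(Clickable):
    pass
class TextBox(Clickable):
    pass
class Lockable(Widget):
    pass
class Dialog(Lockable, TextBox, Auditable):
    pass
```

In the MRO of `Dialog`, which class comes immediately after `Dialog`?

Lockable

L[Dialog] = Dialog + merge(L[Lockable], L[TextBox], L[Auditable], [Lockable TextBox Auditable])
  take Lockable:  [Lockable Widget Ordered Label Entity object] + [TextBox Clickable Ordered Label Entity object] + [Auditable Clickable Ordered Label Entity object] + [Lockable TextBox Auditable]
  take Widget:  [Widget Ordered Label Entity object] + [TextBox Clickable Ordered Label Entity object] + [Auditable Clickable Ordered Label Entity object] + [TextBox Auditable]
  take TextBox:  [Ordered Label Entity object] + [TextBox Clickable Ordered Label Entity object] + [Auditable Clickable Ordered Label Entity object] + [TextBox Auditable]
  take Auditable:  [Ordered Label Entity object] + [Clickable Ordered Label Entity object] + [Auditable Clickable Ordered Label Entity object] + [Auditable]
  take Clickable:  [Ordered Label Entity object] + [Clickable Ordered Label Entity object] + [Clickable Ordered Label Entity object]
  take Ordered:  [Ordered Label Entity object] + [Ordered Label Entity object] + [Ordered Label Entity object]
  take Label:  [Label Entity object] + [Label Entity object] + [Label Entity object]
  take Entity:  [Entity object] + [Entity object] + [Entity object]
  take object:  [object] + [object] + [object]
MRO: Dialog Lockable Widget TextBox Auditable Clickable Ordered Label Entity object
Dialog is at position 0; next is Lockable.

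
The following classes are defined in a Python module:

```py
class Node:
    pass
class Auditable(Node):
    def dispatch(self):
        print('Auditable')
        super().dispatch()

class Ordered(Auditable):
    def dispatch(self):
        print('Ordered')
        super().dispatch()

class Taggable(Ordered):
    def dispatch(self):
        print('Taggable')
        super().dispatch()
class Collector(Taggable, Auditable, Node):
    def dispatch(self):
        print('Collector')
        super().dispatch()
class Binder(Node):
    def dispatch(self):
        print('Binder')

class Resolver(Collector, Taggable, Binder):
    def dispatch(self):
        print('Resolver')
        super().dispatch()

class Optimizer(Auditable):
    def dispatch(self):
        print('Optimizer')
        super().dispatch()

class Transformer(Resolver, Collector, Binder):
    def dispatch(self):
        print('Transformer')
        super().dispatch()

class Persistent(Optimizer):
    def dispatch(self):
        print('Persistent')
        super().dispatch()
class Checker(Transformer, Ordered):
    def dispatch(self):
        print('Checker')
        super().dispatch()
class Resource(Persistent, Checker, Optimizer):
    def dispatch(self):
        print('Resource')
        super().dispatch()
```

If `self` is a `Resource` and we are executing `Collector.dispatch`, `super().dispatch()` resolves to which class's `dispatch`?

Taggable

L[Resource] = Resource + merge(L[Persistent], L[Checker], L[Optimizer], [Persistent Checker Optimizer])
  take Persistent:  [Persistent Optimizer Auditable Node object] + [Checker Transformer Resolver Collector Taggable Ordered Auditable Binder Node object] + [Optimizer Auditable Node object] + [Persistent Checker Optimizer]
  take Checker:  [Optimizer Auditable Node object] + [Checker Transformer Resolver Collector Taggable Ordered Auditable Binder Node object] + [Optimizer Auditable Node object] + [Checker Optimizer]
  take Optimizer:  [Optimizer Auditable Node object] + [Transformer Resolver Collector Taggable Ordered Auditable Binder Node object] + [Optimizer Auditable Node object] + [Optimizer]
  take Transformer:  [Auditable Node object] + [Transformer Resolver Collector Taggable Ordered Auditable Binder Node object] + [Auditable Node object]
  take Resolver:  [Auditable Node object] + [Resolver Collector Taggable Ordered Auditable Binder Node object] + [Auditable Node object]
  take Collector:  [Auditable Node object] + [Collector Taggable Ordered Auditable Binder Node object] + [Auditable Node object]
  take Taggable:  [Auditable Node object] + [Taggable Ordered Auditable Binder Node object] + [Auditable Node object]
  take Ordered:  [Auditable Node object] + [Ordered Auditable Binder Node object] + [Auditable Node object]
  take Auditable:  [Auditable Node object] + [Auditable Binder Node object] + [Auditable Node object]
  take Binder:  [Node object] + [Binder Node object] + [Node object]
  take Node:  [Node object] + [Node object] + [Node object]
  take object:  [object] + [object] + [object]
MRO: Resource Persistent Checker Optimizer Transformer Resolver Collector Taggable Ordered Auditable Binder Node object
super() in Collector.dispatch on a Resource instance goes to the class after Collector in Resource's MRO: Taggable.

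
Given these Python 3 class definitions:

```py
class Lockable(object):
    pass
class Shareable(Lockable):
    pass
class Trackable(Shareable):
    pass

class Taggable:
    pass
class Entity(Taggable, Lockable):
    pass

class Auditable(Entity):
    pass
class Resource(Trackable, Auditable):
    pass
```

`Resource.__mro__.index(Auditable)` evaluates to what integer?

3

L[Resource] = Resource + merge(L[Trackable], L[Auditable], [Trackable Auditable])
  take Trackable:  [Trackable Shareable Lockable object] + [Auditable Entity Taggable Lockable object] + [Trackable Auditable]
  take Shareable:  [Shareable Lockable object] + [Auditable Entity Taggable Lockable object] + [Auditable]
  take Auditable:  [Lockable object] + [Auditable Entity Taggable Lockable object] + [Auditable]
  take Entity:  [Lockable object] + [Entity Taggable Lockable object]
  take Taggable:  [Lockable object] + [Taggable Lockable object]
  take Lockable:  [Lockable object] + [Lockable object]
  take object:  [object] + [object]
MRO: Resource Trackable Shareable Auditable Entity Taggable Lockable object
Auditable sits at index 3.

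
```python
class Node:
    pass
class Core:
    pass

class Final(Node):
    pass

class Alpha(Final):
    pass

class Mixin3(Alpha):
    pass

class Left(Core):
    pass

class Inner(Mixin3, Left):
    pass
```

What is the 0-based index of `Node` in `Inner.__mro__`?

4

L[Inner] = Inner + merge(L[Mixin3], L[Left], [Mixin3 Left])
  take Mixin3:  [Mixin3 Alpha Final Node object] + [Left Core object] + [Mixin3 Left]
  take Alpha:  [Alpha Final Node object] + [Left Core object] + [Left]
  take Final:  [Final Node object] + [Left Core object] + [Left]
  take Node:  [Node object] + [Left Core object] + [Left]
  take Left:  [object] + [Left Core object] + [Left]
  take Core:  [object] + [Core object]
  take object:  [object] + [object]
MRO: Inner Mixin3 Alpha Final Node Left Core object
Node sits at index 4.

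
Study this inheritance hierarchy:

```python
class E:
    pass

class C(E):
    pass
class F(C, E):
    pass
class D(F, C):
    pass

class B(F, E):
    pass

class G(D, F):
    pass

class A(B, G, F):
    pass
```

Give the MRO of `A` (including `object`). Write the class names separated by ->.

A -> B -> G -> D -> F -> C -> E -> object

L[A] = A + merge(L[B], L[G], L[F], [B G F])
  take B:  [B F C E object] + [G D F C E object] + [F C E object] + [B G F]
  take G:  [F C E object] + [G D F C E object] + [F C E object] + [G F]
  take D:  [F C E object] + [D F C E object] + [F C E object] + [F]
  take F:  [F C E object] + [F C E object] + [F C E object] + [F]
  take C:  [C E object] + [C E object] + [C E object]
  take E:  [E object] + [E object] + [E object]
  take object:  [object] + [object] + [object]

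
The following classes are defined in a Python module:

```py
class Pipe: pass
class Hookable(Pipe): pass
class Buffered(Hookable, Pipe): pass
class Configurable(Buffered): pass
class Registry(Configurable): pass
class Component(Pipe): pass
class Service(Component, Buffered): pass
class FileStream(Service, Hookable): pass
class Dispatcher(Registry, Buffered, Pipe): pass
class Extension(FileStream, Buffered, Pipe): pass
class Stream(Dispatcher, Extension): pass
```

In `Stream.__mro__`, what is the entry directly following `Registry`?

L[Stream] = Stream + merge(L[Dispatcher], L[Extension], [Dispatcher Extension])
  take Dispatcher:  [Dispatcher Registry Configurable Buffered Hookable Pipe object] + [Extension FileStream Service Component Buffered Hookable Pipe object] + [Dispatcher Extension]
  take Registry:  [Registry Configurable Buffered Hookable Pipe object] + [Extension FileStream Service Component Buffered Hookable Pipe object] + [Extension]
  take Configurable:  [Configurable Buffered Hookable Pipe object] + [Extension FileStream Service Component Buffered Hookable Pipe object] + [Extension]
  take Extension:  [Buffered Hookable Pipe object] + [Extension FileStream Service Component Buffered Hookable Pipe object] + [Extension]
  take FileStream:  [Buffered Hookable Pipe object] + [FileStream Service Component Buffered Hookable Pipe object]
  take Service:  [Buffered Hookable Pipe object] + [Service Component Buffered Hookable Pipe object]
  take Component:  [Buffered Hookable Pipe object] + [Component Buffered Hookable Pipe object]
  take Buffered:  [Buffered Hookable Pipe object] + [Buffered Hookable Pipe object]
  take Hookable:  [Hookable Pipe object] + [Hookable Pipe object]
  take Pipe:  [Pipe object] + [Pipe object]
  take object:  [object] + [object]
MRO: Stream Dispatcher Registry Configurable Extension FileStream Service Component Buffered Hookable Pipe object
Registry is at position 2; next is Configurable.

Configurable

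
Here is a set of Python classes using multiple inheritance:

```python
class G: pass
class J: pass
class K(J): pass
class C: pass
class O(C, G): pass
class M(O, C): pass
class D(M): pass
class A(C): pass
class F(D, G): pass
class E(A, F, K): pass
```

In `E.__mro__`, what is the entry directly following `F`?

D

L[E] = E + merge(L[A], L[F], L[K], [A F K])
  take A:  [A C object] + [F D M O C G object] + [K J object] + [A F K]
  take F:  [C object] + [F D M O C G object] + [K J object] + [F K]
  take D:  [C object] + [D M O C G object] + [K J object] + [K]
  take M:  [C object] + [M O C G object] + [K J object] + [K]
  take O:  [C object] + [O C G object] + [K J object] + [K]
  take C:  [C object] + [C G object] + [K J object] + [K]
  take G:  [object] + [G object] + [K J object] + [K]
  take K:  [object] + [object] + [K J object] + [K]
  take J:  [object] + [object] + [J object]
  take object:  [object] + [object] + [object]
MRO: E A F D M O C G K J object
F is at position 2; next is D.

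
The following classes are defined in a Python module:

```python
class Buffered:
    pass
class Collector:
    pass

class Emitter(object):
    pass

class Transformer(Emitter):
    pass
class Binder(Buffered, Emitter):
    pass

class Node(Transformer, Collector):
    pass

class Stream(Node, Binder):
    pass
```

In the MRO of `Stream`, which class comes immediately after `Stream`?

L[Stream] = Stream + merge(L[Node], L[Binder], [Node Binder])
  take Node:  [Node Transformer Emitter Collector object] + [Binder Buffered Emitter object] + [Node Binder]
  take Transformer:  [Transformer Emitter Collector object] + [Binder Buffered Emitter object] + [Binder]
  take Binder:  [Emitter Collector object] + [Binder Buffered Emitter object] + [Binder]
  take Buffered:  [Emitter Collector object] + [Buffered Emitter object]
  take Emitter:  [Emitter Collector object] + [Emitter object]
  take Collector:  [Collector object] + [object]
  take object:  [object] + [object]
MRO: Stream Node Transformer Binder Buffered Emitter Collector object
Stream is at position 0; next is Node.

Node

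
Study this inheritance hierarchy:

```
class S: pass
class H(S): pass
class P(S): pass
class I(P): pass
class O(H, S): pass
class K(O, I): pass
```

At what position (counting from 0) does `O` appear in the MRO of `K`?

L[K] = K + merge(L[O], L[I], [O I])
  take O:  [O H S object] + [I P S object] + [O I]
  take H:  [H S object] + [I P S object] + [I]
  take I:  [S object] + [I P S object] + [I]
  take P:  [S object] + [P S object]
  take S:  [S object] + [S object]
  take object:  [object] + [object]
MRO: K O H I P S object
O sits at index 1.

1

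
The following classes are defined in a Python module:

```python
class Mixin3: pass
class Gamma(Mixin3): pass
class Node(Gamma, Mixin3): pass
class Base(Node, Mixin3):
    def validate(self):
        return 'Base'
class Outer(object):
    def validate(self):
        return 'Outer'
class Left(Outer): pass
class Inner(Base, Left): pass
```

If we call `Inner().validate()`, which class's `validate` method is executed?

Base

L[Inner] = Inner + merge(L[Base], L[Left], [Base Left])
  take Base:  [Base Node Gamma Mixin3 object] + [Left Outer object] + [Base Left]
  take Node:  [Node Gamma Mixin3 object] + [Left Outer object] + [Left]
  take Gamma:  [Gamma Mixin3 object] + [Left Outer object] + [Left]
  take Mixin3:  [Mixin3 object] + [Left Outer object] + [Left]
  take Left:  [object] + [Left Outer object] + [Left]
  take Outer:  [object] + [Outer object]
  take object:  [object] + [object]
MRO: Inner Base Node Gamma Mixin3 Left Outer object
validate is defined in: Base, Outer. First along the MRO is Base.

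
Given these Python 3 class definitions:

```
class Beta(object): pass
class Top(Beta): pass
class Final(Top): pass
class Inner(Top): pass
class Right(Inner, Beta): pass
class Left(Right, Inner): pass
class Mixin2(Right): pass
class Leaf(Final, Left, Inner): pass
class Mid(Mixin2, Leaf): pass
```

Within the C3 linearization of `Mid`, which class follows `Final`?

Left

L[Mid] = Mid + merge(L[Mixin2], L[Leaf], [Mixin2 Leaf])
  take Mixin2:  [Mixin2 Right Inner Top Beta object] + [Leaf Final Left Right Inner Top Beta object] + [Mixin2 Leaf]
  take Leaf:  [Right Inner Top Beta object] + [Leaf Final Left Right Inner Top Beta object] + [Leaf]
  take Final:  [Right Inner Top Beta object] + [Final Left Right Inner Top Beta object]
  take Left:  [Right Inner Top Beta object] + [Left Right Inner Top Beta object]
  take Right:  [Right Inner Top Beta object] + [Right Inner Top Beta object]
  take Inner:  [Inner Top Beta object] + [Inner Top Beta object]
  take Top:  [Top Beta object] + [Top Beta object]
  take Beta:  [Beta object] + [Beta object]
  take object:  [object] + [object]
MRO: Mid Mixin2 Leaf Final Left Right Inner Top Beta object
Final is at position 3; next is Left.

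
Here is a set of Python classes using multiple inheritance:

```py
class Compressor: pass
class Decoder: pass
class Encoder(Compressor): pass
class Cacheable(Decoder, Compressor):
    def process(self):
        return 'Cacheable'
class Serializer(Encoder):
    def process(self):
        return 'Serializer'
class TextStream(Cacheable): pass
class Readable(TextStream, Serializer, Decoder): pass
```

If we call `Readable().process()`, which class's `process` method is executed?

Cacheable

L[Readable] = Readable + merge(L[TextStream], L[Serializer], L[Decoder], [TextStream Serializer Decoder])
  take TextStream:  [TextStream Cacheable Decoder Compressor object] + [Serializer Encoder Compressor object] + [Decoder object] + [TextStream Serializer Decoder]
  take Cacheable:  [Cacheable Decoder Compressor object] + [Serializer Encoder Compressor object] + [Decoder object] + [Serializer Decoder]
  take Serializer:  [Decoder Compressor object] + [Serializer Encoder Compressor object] + [Decoder object] + [Serializer Decoder]
  take Decoder:  [Decoder Compressor object] + [Encoder Compressor object] + [Decoder object] + [Decoder]
  take Encoder:  [Compressor object] + [Encoder Compressor object] + [object]
  take Compressor:  [Compressor object] + [Compressor object] + [object]
  take object:  [object] + [object] + [object]
MRO: Readable TextStream Cacheable Serializer Decoder Encoder Compressor object
process is defined in: Cacheable, Serializer. First along the MRO is Cacheable.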